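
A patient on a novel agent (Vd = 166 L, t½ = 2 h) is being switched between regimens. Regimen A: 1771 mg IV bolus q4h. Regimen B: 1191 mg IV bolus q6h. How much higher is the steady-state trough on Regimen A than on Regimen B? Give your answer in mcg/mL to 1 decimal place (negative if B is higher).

Regimen A: f = (1/2)^(4/2) ≈ 0.2500; Cmin,ss = (1771/166)·f/(1−f) ≈ 3.556 mcg/mL.
Regimen B: f = (1/2)^(6/2) ≈ 0.1250; Cmin,ss = (1191/166)·f/(1−f) ≈ 1.025 mcg/mL.
Difference ≈ 3.556 − 1.025 ≈ 2.531 mcg/mL.

2.5 mcg/mL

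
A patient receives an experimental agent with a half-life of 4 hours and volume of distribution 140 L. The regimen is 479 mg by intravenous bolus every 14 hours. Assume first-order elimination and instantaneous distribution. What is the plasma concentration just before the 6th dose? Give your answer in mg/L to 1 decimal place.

0.3 mg/L

f = (1/2)^(τ/t½) = (1/2)^(14/4) ≈ 0.0884.
C₀ = D/Vd = 479/140 ≈ 3.421 mg/L.
Before the 6th dose, 5 doses have been given. Superposition: Cmin = C₀·(f + f² + … + f^5).
≈ 3.421 × (0.0884 + 0.0078 + 0.0007 + 0.0001 + 0.0000) ≈ 3.421 × 0.0970 ≈ 0.332 mg/L.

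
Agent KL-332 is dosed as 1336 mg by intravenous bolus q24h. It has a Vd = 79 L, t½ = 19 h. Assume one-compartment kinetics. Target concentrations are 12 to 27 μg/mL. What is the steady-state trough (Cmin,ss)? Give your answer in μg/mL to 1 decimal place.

12.1 μg/mL

Over one 24-h interval, 24/19 ≈ 1.2632 half-lives elapse, leaving f ≈ 0.4166 of each dose.
Each bolus raises the concentration by D/Vd = 1336/79 ≈ 16.911 μg/mL.
Steady-state trough Cmin,ss = C₀·f/(1−f) ≈ 16.911 × 0.4166/0.5834 ≈ 12.076 μg/mL.
Trough 12.1 μg/mL vs MEC 12 μg/mL: adequate.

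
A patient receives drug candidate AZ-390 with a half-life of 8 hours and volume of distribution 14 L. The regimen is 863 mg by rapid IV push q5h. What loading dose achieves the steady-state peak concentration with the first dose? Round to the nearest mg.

2455 mg

f = (1/2)^(5/8) ≈ 0.648420; accumulation ratio R = 1/(1−f) ≈ 2.84430.
Loading dose to hit Cmax,ss on first dose: D_load = D_maint·R ≈ 863 × 2.84430 ≈ 2454.63 mg.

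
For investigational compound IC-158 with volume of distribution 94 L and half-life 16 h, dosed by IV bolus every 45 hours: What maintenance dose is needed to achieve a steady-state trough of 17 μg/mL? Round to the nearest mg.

τ/t½ = 45/16 ≈ 2.8125, so f = (1/2)^(45/16) ≈ 0.142349.
Cmin,ss = (D/Vd)·f/(1−f), so D = Cmin,ss·Vd·(1−f)/f.
D = 17 × 94 × (1−f)/f ≈ 17 × 94 × 6.02499 ≈ 9627.93 mg.

9628 mg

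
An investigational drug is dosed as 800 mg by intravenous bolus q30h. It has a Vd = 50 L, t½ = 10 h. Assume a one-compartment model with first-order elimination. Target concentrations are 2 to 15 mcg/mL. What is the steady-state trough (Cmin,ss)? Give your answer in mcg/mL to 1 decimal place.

2.3 mcg/mL

τ = 30 h = 3 half-lives, so f = (1/2)^3 = 0.125.
Accumulation ratio R = 1/(1 − f) = 1/0.875 = 8/7.
Single-dose peak C₀ = D/Vd = 800/50 = 16 mcg/mL.
Steady-state peak Cmax,ss = C₀·R = 16 × 8/7 ≈ 18.286 mcg/mL.
Steady-state trough Cmin,ss = Cmax,ss·f ≈ 18.286 × 0.125 ≈ 2.286 mcg/mL.
Trough 2.3 mcg/mL vs MEC 2 mcg/mL: adequate.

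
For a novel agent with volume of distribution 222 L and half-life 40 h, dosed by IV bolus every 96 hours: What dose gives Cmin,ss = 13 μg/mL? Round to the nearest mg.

12346 mg

τ/t½ = 96/40 ≈ 2.4, so f = (1/2)^(96/40) ≈ 0.189465.
Cmin,ss = (D/Vd)·f/(1−f), so D = Cmin,ss·Vd·(1−f)/f.
D = 13 × 222 × (1−f)/f ≈ 13 × 222 × 4.27802 ≈ 12346.37 mg.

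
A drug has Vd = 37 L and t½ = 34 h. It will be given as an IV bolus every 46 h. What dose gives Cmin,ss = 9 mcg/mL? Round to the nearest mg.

518 mg

τ/t½ = 46/34 ≈ 1.3529, so f = (1/2)^(46/34) ≈ 0.391493.
Cmin,ss = (D/Vd)·f/(1−f), so D = Cmin,ss·Vd·(1−f)/f.
D = 9 × 37 × (1−f)/f ≈ 9 × 37 × 1.55432 ≈ 517.59 mg.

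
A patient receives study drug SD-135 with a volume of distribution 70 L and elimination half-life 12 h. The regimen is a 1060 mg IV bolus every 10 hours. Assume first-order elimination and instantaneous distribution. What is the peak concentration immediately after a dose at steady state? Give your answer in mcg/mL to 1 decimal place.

Over one 10-h interval, 10/12 ≈ 0.83333 half-lives elapse, leaving f ≈ 0.5612 of each dose.
Accumulation ratio R = 1/(1 − f) ≈ 1/0.4388 ≈ 2.2789.
Single-dose peak C₀ = D/Vd = 1060/70 ≈ 15.143 mcg/mL.
Steady-state peak Cmax,ss = C₀·R ≈ 15.143 × 2.2789 ≈ 34.509 mcg/mL.

34.5 mcg/mL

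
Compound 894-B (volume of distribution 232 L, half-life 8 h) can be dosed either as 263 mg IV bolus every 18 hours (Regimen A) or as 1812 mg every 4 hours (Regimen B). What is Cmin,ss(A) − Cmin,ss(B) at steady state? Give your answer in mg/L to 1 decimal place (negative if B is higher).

Regimen A: f = (1/2)^(18/8) ≈ 0.2102; Cmin,ss = (263/232)·f/(1−f) ≈ 0.302 mg/L.
Regimen B: f = (1/2)^(4/8) ≈ 0.7071; Cmin,ss = (1812/232)·f/(1−f) ≈ 18.855 mg/L.
Difference ≈ 0.302 − 18.855 ≈ -18.553 mg/L.

-18.6 mg/L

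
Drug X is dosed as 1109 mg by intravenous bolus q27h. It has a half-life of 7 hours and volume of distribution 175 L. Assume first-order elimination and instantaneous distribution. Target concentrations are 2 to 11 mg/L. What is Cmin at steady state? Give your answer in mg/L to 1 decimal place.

0.5 mg/L

Over one 27-h interval, 27/7 ≈ 3.8571 half-lives elapse, leaving f ≈ 0.0690 of each dose.
Each bolus raises the concentration by D/Vd = 1109/175 ≈ 6.337 mg/L.
Steady-state trough Cmin,ss = C₀·f/(1−f) ≈ 6.337 × 0.0690/0.9310 ≈ 0.470 mg/L.
Trough 0.5 mg/L vs MEC 2 mg/L: subtherapeutic.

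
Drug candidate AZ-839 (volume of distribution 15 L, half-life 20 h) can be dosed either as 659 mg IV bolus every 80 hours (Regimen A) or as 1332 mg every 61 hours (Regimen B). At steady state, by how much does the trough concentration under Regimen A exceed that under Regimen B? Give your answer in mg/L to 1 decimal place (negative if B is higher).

Regimen A: f = (1/2)^(80/20) ≈ 0.0625; Cmin,ss = (659/15)·f/(1−f) ≈ 2.929 mg/L.
Regimen B: f = (1/2)^(61/20) ≈ 0.1207; Cmin,ss = (1332/15)·f/(1−f) ≈ 12.189 mg/L.
Difference ≈ 2.929 − 12.189 ≈ -9.260 mg/L.

-9.3 mg/L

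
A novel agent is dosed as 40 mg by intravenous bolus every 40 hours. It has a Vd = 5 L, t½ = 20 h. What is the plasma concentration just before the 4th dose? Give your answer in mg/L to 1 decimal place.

f = (1/2)^(τ/t½) = (1/2)^(40/20) ≈ 0.2500.
C₀ = D/Vd = 40/5 ≈ 8.000 mg/L.
Before the 4th dose, 3 doses have been given. Superposition: Cmin = C₀·(f + f² + … + f^3).
≈ 8.000 × (0.2500 + 0.0625 + 0.0156) ≈ 8.000 × 0.3281 ≈ 2.625 mg/L.

2.6 mg/L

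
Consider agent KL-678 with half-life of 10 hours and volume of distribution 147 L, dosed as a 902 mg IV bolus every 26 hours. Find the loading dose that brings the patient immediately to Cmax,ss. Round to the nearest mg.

1080 mg

f = (1/2)^(26/10) ≈ 0.164938; accumulation ratio R = 1/(1−f) ≈ 1.19752.
Loading dose to hit Cmax,ss on first dose: D_load = D_maint·R ≈ 902 × 1.19752 ≈ 1080.16 mg.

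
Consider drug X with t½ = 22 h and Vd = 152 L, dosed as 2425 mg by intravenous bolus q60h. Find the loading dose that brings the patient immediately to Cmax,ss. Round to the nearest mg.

f = (1/2)^(60/22) ≈ 0.151011; accumulation ratio R = 1/(1−f) ≈ 1.17787.
Loading dose to hit Cmax,ss on first dose: D_load = D_maint·R ≈ 2425 × 1.17787 ≈ 2856.33 mg.

2856 mg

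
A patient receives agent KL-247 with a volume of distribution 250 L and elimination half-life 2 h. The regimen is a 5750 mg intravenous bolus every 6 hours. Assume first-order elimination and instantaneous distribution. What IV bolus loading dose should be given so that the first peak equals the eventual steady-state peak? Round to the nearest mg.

f = (1/2)^(6/2) ≈ 0.125000; accumulation ratio R = 1/(1−f) ≈ 1.14286.
Loading dose to hit Cmax,ss on first dose: D_load = D_maint·R ≈ 5750 × 1.14286 ≈ 6571.44 mg.

6571 mg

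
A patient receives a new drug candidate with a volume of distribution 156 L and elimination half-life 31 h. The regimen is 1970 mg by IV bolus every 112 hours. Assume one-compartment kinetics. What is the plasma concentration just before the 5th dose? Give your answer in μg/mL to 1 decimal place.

1.1 μg/mL

f = (1/2)^(τ/t½) = (1/2)^(112/31) ≈ 0.0817.
C₀ = D/Vd = 1970/156 ≈ 12.628 μg/mL.
Before the 5th dose, 4 doses have been given. Superposition: Cmin = C₀·(f + f² + … + f^4).
≈ 12.628 × (0.0817 + 0.0067 + 0.0005 + 0.0000) ≈ 12.628 × 0.0889 ≈ 1.123 μg/mL.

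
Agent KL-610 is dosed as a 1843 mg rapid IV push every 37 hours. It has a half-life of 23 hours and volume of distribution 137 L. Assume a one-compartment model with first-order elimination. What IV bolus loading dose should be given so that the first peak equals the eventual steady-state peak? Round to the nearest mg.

f = (1/2)^(37/23) ≈ 0.327895; accumulation ratio R = 1/(1−f) ≈ 1.48786.
Loading dose to hit Cmax,ss on first dose: D_load = D_maint·R ≈ 1843 × 1.48786 ≈ 2742.13 mg.

2742 mg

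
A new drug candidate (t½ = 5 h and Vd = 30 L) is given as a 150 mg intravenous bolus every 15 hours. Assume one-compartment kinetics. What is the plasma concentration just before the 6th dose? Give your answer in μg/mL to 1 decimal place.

f = (1/2)^(τ/t½) = (1/2)^(15/5) ≈ 0.1250.
C₀ = D/Vd = 150/30 ≈ 5.000 μg/mL.
Before the 6th dose, 5 doses have been given. Superposition: Cmin = C₀·(f + f² + … + f^5).
≈ 5.000 × (0.1250 + 0.0156 + 0.0020 + 0.0002 + 0.0000) ≈ 5.000 × 0.1428 ≈ 0.714 μg/mL.

0.7 μg/mL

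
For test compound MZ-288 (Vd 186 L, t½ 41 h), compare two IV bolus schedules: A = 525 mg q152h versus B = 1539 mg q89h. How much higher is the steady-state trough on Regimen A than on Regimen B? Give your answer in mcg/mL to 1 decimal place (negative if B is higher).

Regimen A: f = (1/2)^(152/41) ≈ 0.0766; Cmin,ss = (525/186)·f/(1−f) ≈ 0.234 mcg/mL.
Regimen B: f = (1/2)^(89/41) ≈ 0.2221; Cmin,ss = (1539/186)·f/(1−f) ≈ 2.362 mcg/mL.
Difference ≈ 0.234 − 2.362 ≈ -2.128 mcg/mL.

-2.1 mcg/mL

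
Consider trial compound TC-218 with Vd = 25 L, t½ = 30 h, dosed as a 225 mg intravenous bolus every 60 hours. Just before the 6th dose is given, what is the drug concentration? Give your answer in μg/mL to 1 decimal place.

3.0 μg/mL

f = (1/2)^(τ/t½) = (1/2)^(60/30) ≈ 0.2500.
C₀ = D/Vd = 225/25 ≈ 9.000 μg/mL.
Before the 6th dose, 5 doses have been given. Superposition: Cmin = C₀·(f + f² + … + f^5).
≈ 9.000 × (0.2500 + 0.0625 + 0.0156 + 0.0039 + 0.0010) ≈ 9.000 × 0.3330 ≈ 2.997 μg/mL.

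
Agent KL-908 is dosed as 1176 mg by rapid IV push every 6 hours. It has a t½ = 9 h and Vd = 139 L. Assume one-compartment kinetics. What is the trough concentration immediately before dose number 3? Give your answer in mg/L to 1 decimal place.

8.7 mg/L

f = (1/2)^(τ/t½) = (1/2)^(6/9) ≈ 0.6300.
C₀ = D/Vd = 1176/139 ≈ 8.460 mg/L.
Before the 3rd dose, 2 doses have been given. Superposition: Cmin = C₀·(f + f²).
≈ 8.460 × (0.6300 + 0.3969) ≈ 8.460 × 1.0269 ≈ 8.688 mg/L.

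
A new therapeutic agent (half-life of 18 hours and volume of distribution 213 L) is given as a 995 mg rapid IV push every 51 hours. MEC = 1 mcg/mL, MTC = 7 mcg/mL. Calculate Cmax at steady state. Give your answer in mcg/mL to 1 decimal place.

Over one 51-h interval, 51/18 ≈ 2.8333 half-lives elapse, leaving f ≈ 0.1403 of each dose.
Accumulation ratio R = 1/(1 − f) ≈ 1/0.8597 ≈ 1.1632.
Each bolus raises the concentration by D/Vd = 995/213 ≈ 4.671 mcg/mL.
Cmax,ss = C₀/(1 − f) ≈ 4.671/0.8597 ≈ 5.433 mcg/mL.
Peak 5.4 mcg/mL vs MTC 7 mcg/mL: below toxic threshold.

5.4 mcg/mL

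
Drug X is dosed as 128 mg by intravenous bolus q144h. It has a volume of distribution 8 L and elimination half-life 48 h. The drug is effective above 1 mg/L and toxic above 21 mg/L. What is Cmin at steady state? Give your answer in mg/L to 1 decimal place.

2.3 mg/L

τ = 144 h = 3 half-lives, so f = (1/2)^3 = 0.125.
Accumulation ratio R = 1/(1 − f) = 1/0.875 = 8/7.
Single-dose peak C₀ = D/Vd = 128/8 = 16 mg/L.
Steady-state peak Cmax,ss = C₀·R = 16 × 8/7 ≈ 18.286 mg/L.
Steady-state trough Cmin,ss = Cmax,ss·f ≈ 18.286 × 0.125 ≈ 2.286 mg/L.
Trough 2.3 mg/L vs MEC 1 mg/L: adequate.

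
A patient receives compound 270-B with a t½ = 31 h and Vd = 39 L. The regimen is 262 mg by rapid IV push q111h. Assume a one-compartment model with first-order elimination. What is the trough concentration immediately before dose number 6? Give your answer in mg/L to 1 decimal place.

f = (1/2)^(τ/t½) = (1/2)^(111/31) ≈ 0.0836.
C₀ = D/Vd = 262/39 ≈ 6.718 mg/L.
Before the 6th dose, 5 doses have been given. Superposition: Cmin = C₀·(f + f² + … + f^5).
≈ 6.718 × (0.0836 + 0.0070 + 0.0006 + 0.0000 + 0.0000) ≈ 6.718 × 0.0912 ≈ 0.613 mg/L.

0.6 mg/L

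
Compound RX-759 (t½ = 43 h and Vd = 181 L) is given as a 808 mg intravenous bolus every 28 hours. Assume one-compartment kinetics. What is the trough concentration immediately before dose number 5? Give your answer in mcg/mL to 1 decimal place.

6.5 mcg/mL

f = (1/2)^(τ/t½) = (1/2)^(28/43) ≈ 0.6368.
C₀ = D/Vd = 808/181 ≈ 4.464 mcg/mL.
Before the 5th dose, 4 doses have been given. Superposition: Cmin = C₀·(f + f² + … + f^4).
≈ 4.464 × (0.6368 + 0.4055 + 0.2582 + 0.1644) ≈ 4.464 × 1.4649 ≈ 6.539 mcg/mL.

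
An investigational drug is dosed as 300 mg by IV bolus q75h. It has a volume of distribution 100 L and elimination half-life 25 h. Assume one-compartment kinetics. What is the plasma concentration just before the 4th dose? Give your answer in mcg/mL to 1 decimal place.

f = (1/2)^(τ/t½) = (1/2)^(75/25) ≈ 0.1250.
C₀ = D/Vd = 300/100 ≈ 3.000 mcg/mL.
Before the 4th dose, 3 doses have been given. Superposition: Cmin = C₀·(f + f² + … + f^3).
≈ 3.000 × (0.1250 + 0.0156 + 0.0020) ≈ 3.000 × 0.1426 ≈ 0.428 mcg/mL.

0.4 mcg/mL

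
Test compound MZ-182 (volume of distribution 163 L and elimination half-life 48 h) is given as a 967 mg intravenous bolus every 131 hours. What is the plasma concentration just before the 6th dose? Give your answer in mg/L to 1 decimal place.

1.1 mg/L

f = (1/2)^(τ/t½) = (1/2)^(131/48) ≈ 0.1508.
C₀ = D/Vd = 967/163 ≈ 5.933 mg/L.
Before the 6th dose, 5 doses have been given. Superposition: Cmin = C₀·(f + f² + … + f^5).
≈ 5.933 × (0.1508 + 0.0227 + 0.0034 + 0.0005 + 0.0001) ≈ 5.933 × 0.1775 ≈ 1.053 mg/L.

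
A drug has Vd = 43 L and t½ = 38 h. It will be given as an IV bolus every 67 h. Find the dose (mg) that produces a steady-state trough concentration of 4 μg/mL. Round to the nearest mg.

412 mg

τ/t½ = 67/38 ≈ 1.7632, so f = (1/2)^(67/38) ≈ 0.294603.
Cmin,ss = (D/Vd)·f/(1−f), so D = Cmin,ss·Vd·(1−f)/f.
D = 4 × 43 × (1−f)/f ≈ 4 × 43 × 2.39440 ≈ 411.84 mg.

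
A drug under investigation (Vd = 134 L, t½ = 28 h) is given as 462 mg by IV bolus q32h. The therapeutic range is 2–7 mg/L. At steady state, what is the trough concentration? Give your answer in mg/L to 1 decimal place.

2.9 mg/L

τ/t½ = 32/28 ≈ 1.1429, so fraction remaining f = (1/2)^(32/28) ≈ 0.4529.
Single-dose peak C₀ = D/Vd = 462/134 ≈ 3.448 mg/L.
Steady-state trough Cmin,ss = C₀·f/(1−f) ≈ 3.448 × 0.4529/0.5471 ≈ 2.854 mg/L.
Trough 2.9 mg/L vs MEC 2 mg/L: adequate.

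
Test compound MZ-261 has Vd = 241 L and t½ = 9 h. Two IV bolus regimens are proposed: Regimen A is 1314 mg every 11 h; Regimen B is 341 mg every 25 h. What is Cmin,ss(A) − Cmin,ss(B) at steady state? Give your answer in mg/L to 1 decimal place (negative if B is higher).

3.8 mg/L

Regimen A: f = (1/2)^(11/9) ≈ 0.4286; Cmin,ss = (1314/241)·f/(1−f) ≈ 4.090 mg/L.
Regimen B: f = (1/2)^(25/9) ≈ 0.1458; Cmin,ss = (341/241)·f/(1−f) ≈ 0.242 mg/L.
Difference ≈ 4.090 − 0.242 ≈ 3.848 mg/L.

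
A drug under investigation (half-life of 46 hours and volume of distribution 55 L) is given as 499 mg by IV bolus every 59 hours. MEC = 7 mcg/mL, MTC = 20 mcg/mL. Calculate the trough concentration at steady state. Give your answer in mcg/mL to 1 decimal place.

6.3 mcg/mL

τ/t½ = 59/46 ≈ 1.2826, so fraction remaining f = (1/2)^(59/46) ≈ 0.4111.
Each bolus raises the concentration by D/Vd = 499/55 ≈ 9.073 mcg/mL.
Steady-state trough Cmin,ss = C₀·f/(1−f) ≈ 9.073 × 0.4111/0.5889 ≈ 6.334 mcg/mL.
Trough 6.3 mcg/mL vs MEC 7 mcg/mL: subtherapeutic.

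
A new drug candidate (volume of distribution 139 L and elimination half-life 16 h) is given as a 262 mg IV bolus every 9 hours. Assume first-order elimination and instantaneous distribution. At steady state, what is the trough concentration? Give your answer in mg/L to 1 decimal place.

τ/t½ = 9/16 ≈ 0.5625, so fraction remaining f = (1/2)^(9/16) ≈ 0.6771.
Each bolus raises the concentration by D/Vd = 262/139 ≈ 1.885 mg/L.
Steady-state trough Cmin,ss = C₀·f/(1−f) ≈ 1.885 × 0.6771/0.3229 ≈ 3.953 mg/L.

4.0 mg/L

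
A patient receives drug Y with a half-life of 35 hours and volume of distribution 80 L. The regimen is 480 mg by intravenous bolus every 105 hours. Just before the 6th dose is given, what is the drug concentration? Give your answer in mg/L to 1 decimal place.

0.9 mg/L

f = (1/2)^(τ/t½) = (1/2)^(105/35) ≈ 0.1250.
C₀ = D/Vd = 480/80 ≈ 6.000 mg/L.
Before the 6th dose, 5 doses have been given. Superposition: Cmin = C₀·(f + f² + … + f^5).
≈ 6.000 × (0.1250 + 0.0156 + 0.0020 + 0.0002 + 0.0000) ≈ 6.000 × 0.1428 ≈ 0.857 mg/L.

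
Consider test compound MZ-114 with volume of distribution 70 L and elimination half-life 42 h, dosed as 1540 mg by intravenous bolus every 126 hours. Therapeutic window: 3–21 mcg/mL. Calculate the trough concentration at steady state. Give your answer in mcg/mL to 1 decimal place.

3.1 mcg/mL

The dosing interval is 3 half-lives, so f = 2^(−3) = 0.125.
Accumulation ratio R = 1/(1 − f) = 1/0.875 = 8/7.
Single-dose peak C₀ = D/Vd = 1540/70 = 22 mcg/mL.
Steady-state peak Cmax,ss = C₀·R = 22 × 8/7 ≈ 25.143 mcg/mL.
Steady-state trough Cmin,ss = Cmax,ss·f ≈ 25.143 × 0.125 ≈ 3.143 mcg/mL.
Trough 3.1 mcg/mL vs MEC 3 mcg/mL: adequate.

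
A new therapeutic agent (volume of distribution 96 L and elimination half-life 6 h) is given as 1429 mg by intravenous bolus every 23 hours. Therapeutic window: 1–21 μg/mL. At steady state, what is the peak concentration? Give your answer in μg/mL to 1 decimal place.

16.0 μg/mL

k = ln2/t½ = ln2/6 ≈ 0.115525 h⁻¹; fraction remaining f = e^(−kτ) = e^(−0.115525×23) ≈ 0.0702.
Accumulation ratio R = 1/(1 − f) ≈ 1/0.9298 ≈ 1.0755.
Each bolus raises the concentration by D/Vd = 1429/96 ≈ 14.885 μg/mL.
Steady-state peak Cmax,ss = C₀·R ≈ 14.885 × 1.0755 ≈ 16.009 μg/mL.
Peak 16.0 μg/mL vs MTC 21 μg/mL: below toxic threshold.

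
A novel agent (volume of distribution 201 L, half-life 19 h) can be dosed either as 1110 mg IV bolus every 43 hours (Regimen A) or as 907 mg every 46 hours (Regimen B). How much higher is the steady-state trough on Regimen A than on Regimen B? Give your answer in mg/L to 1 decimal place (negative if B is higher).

Regimen A: f = (1/2)^(43/19) ≈ 0.2083; Cmin,ss = (1110/201)·f/(1−f) ≈ 1.453 mg/L.
Regimen B: f = (1/2)^(46/19) ≈ 0.1867; Cmin,ss = (907/201)·f/(1−f) ≈ 1.036 mg/L.
Difference ≈ 1.453 − 1.036 ≈ 0.417 mg/L.

0.4 mg/L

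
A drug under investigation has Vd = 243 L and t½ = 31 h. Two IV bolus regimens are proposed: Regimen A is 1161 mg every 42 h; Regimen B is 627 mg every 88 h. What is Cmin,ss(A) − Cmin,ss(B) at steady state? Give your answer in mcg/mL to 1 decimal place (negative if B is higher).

2.6 mcg/mL

Regimen A: f = (1/2)^(42/31) ≈ 0.3910; Cmin,ss = (1161/243)·f/(1−f) ≈ 3.068 mcg/mL.
Regimen B: f = (1/2)^(88/31) ≈ 0.1398; Cmin,ss = (627/243)·f/(1−f) ≈ 0.419 mcg/mL.
Difference ≈ 3.068 − 0.419 ≈ 2.649 mcg/mL.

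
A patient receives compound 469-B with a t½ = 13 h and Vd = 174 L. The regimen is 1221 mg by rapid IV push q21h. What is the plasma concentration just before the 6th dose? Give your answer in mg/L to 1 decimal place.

f = (1/2)^(τ/t½) = (1/2)^(21/13) ≈ 0.3264.
C₀ = D/Vd = 1221/174 ≈ 7.017 mg/L.
Before the 6th dose, 5 doses have been given. Superposition: Cmin = C₀·(f + f² + … + f^5).
≈ 7.017 × (0.3264 + 0.1065 + 0.0348 + 0.0114 + 0.0037) ≈ 7.017 × 0.4828 ≈ 3.388 mg/L.

3.4 mg/L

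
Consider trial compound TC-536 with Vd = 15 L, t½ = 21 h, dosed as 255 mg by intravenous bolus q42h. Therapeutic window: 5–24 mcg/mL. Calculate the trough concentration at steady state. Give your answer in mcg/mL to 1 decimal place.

τ = 42 h = 2 half-lives, so f = (1/2)^2 = 0.25.
At steady state, R = 1/(1 − 0.25) = 4/3.
Single-dose peak C₀ = D/Vd = 255/15 = 17 mcg/mL.
Steady-state peak Cmax,ss = C₀·R = 17 × 4/3 ≈ 22.667 mcg/mL.
Steady-state trough Cmin,ss = Cmax,ss·f ≈ 22.667 × 0.25 ≈ 5.667 mcg/mL.
Trough 5.7 mcg/mL vs MEC 5 mcg/mL: adequate.

5.7 mcg/mL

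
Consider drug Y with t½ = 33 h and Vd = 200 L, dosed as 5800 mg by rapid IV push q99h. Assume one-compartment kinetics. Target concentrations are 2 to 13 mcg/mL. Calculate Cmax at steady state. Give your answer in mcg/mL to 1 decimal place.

33.1 mcg/mL

τ = 99 h = 3 half-lives, so f = (1/2)^3 = 0.125.
Accumulation ratio R = 1/(1 − f) = 1/0.875 = 8/7.
Single-dose peak C₀ = D/Vd = 5800/200 = 29 mcg/mL.
Steady-state peak Cmax,ss = C₀·R = 29 × 8/7 ≈ 33.143 mcg/mL.
Peak 33.1 mcg/mL vs MTC 13 mcg/mL: exceeds toxic threshold.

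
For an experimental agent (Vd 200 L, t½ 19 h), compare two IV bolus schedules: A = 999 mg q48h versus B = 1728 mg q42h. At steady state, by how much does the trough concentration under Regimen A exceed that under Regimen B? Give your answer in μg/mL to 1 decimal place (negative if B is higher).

-1.3 μg/mL

Regimen A: f = (1/2)^(48/19) ≈ 0.1736; Cmin,ss = (999/200)·f/(1−f) ≈ 1.049 μg/mL.
Regimen B: f = (1/2)^(42/19) ≈ 0.2161; Cmin,ss = (1728/200)·f/(1−f) ≈ 2.382 μg/mL.
Difference ≈ 1.049 − 2.382 ≈ -1.333 μg/mL.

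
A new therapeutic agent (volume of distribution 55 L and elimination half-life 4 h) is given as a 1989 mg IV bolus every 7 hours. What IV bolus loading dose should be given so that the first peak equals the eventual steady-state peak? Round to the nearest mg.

2831 mg

f = (1/2)^(7/4) ≈ 0.297302; accumulation ratio R = 1/(1−f) ≈ 1.42309.
Loading dose to hit Cmax,ss on first dose: D_load = D_maint·R ≈ 1989 × 1.42309 ≈ 2830.53 mg.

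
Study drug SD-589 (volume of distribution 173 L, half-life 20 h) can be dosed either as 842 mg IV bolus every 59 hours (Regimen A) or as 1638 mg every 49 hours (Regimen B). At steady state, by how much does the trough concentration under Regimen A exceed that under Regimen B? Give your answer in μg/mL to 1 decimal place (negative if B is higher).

Regimen A: f = (1/2)^(59/20) ≈ 0.1294; Cmin,ss = (842/173)·f/(1−f) ≈ 0.723 μg/mL.
Regimen B: f = (1/2)^(49/20) ≈ 0.1830; Cmin,ss = (1638/173)·f/(1−f) ≈ 2.121 μg/mL.
Difference ≈ 0.723 − 2.121 ≈ -1.398 μg/mL.

-1.4 μg/mL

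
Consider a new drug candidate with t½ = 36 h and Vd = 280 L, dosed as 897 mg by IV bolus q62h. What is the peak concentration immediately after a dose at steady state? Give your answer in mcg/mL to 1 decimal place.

4.6 mcg/mL

k = ln2/t½ = ln2/36 ≈ 0.019254 h⁻¹; fraction remaining f = e^(−kτ) = e^(−0.019254×62) ≈ 0.3031.
Accumulation ratio R = 1/(1 − f) ≈ 1/0.6969 ≈ 1.4349.
Single-dose peak C₀ = D/Vd = 897/280 ≈ 3.204 mcg/mL.
Steady-state peak Cmax,ss = C₀·R ≈ 3.204 × 1.4349 ≈ 4.597 mcg/mL.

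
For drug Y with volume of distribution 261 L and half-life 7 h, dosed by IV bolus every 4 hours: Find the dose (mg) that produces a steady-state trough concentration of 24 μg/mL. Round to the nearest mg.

3044 mg

τ/t½ = 4/7 ≈ 0.57143, so f = (1/2)^(4/7) ≈ 0.672950.
Cmin,ss = (D/Vd)·f/(1−f), so D = Cmin,ss·Vd·(1−f)/f.
D = 24 × 261 × (1−f)/f ≈ 24 × 261 × 0.48599 ≈ 3044.24 mg.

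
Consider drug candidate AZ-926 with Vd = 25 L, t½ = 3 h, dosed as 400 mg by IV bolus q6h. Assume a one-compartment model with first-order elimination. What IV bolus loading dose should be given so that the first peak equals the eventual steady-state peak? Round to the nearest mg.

533 mg

f = (1/2)^(6/3) ≈ 0.250000; accumulation ratio R = 1/(1−f) ≈ 1.33333.
Loading dose to hit Cmax,ss on first dose: D_load = D_maint·R ≈ 400 × 1.33333 ≈ 533.33 mg.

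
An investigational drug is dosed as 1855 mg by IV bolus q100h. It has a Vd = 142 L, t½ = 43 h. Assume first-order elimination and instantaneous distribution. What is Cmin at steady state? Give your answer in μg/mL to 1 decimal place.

k = ln2/t½ = ln2/43 ≈ 0.016120 h⁻¹; fraction remaining f = e^(−kτ) = e^(−0.016120×100) ≈ 0.1995.
Single-dose peak C₀ = D/Vd = 1855/142 ≈ 13.063 μg/mL.
Steady-state trough Cmin,ss = C₀·f/(1−f) ≈ 13.063 × 0.1995/0.8005 ≈ 3.256 μg/mL.

3.3 μg/mL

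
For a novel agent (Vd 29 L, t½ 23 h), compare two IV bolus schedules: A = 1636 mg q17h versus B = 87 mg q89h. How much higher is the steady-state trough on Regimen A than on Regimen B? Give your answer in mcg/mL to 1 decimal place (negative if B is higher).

84.1 mcg/mL

Regimen A: f = (1/2)^(17/23) ≈ 0.5991; Cmin,ss = (1636/29)·f/(1−f) ≈ 84.304 mcg/mL.
Regimen B: f = (1/2)^(89/23) ≈ 0.0684; Cmin,ss = (87/29)·f/(1−f) ≈ 0.220 mcg/mL.
Difference ≈ 84.304 − 0.220 ≈ 84.084 mcg/mL.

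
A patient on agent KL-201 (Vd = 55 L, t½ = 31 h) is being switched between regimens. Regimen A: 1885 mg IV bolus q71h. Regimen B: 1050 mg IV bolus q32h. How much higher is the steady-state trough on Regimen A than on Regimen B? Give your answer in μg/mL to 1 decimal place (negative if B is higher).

Regimen A: f = (1/2)^(71/31) ≈ 0.2044; Cmin,ss = (1885/55)·f/(1−f) ≈ 8.805 μg/mL.
Regimen B: f = (1/2)^(32/31) ≈ 0.4889; Cmin,ss = (1050/55)·f/(1−f) ≈ 18.262 μg/mL.
Difference ≈ 8.805 − 18.262 ≈ -9.457 μg/mL.

-9.5 μg/mL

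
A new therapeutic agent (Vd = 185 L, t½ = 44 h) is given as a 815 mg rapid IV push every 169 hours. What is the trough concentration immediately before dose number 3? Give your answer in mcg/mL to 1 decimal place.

f = (1/2)^(τ/t½) = (1/2)^(169/44) ≈ 0.0698.
C₀ = D/Vd = 815/185 ≈ 4.405 mcg/mL.
Before the 3rd dose, 2 doses have been given. Superposition: Cmin = C₀·(f + f²).
≈ 4.405 × (0.0698 + 0.0049) ≈ 4.405 × 0.0747 ≈ 0.329 mcg/mL.

0.3 mcg/mL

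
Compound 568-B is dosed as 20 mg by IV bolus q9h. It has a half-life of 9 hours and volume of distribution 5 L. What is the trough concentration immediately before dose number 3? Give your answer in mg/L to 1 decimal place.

3.0 mg/L

f = (1/2)^(τ/t½) = (1/2)^(9/9) ≈ 0.5000.
C₀ = D/Vd = 20/5 ≈ 4.000 mg/L.
Before the 3rd dose, 2 doses have been given. Superposition: Cmin = C₀·(f + f²).
≈ 4.000 × (0.5000 + 0.2500) ≈ 4.000 × 0.7500 ≈ 3.000 mg/L.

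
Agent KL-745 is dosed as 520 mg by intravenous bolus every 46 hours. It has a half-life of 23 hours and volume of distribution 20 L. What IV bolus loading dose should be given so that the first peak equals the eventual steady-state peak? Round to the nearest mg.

693 mg

f = (1/2)^(46/23) ≈ 0.250000; accumulation ratio R = 1/(1−f) ≈ 1.33333.
Loading dose to hit Cmax,ss on first dose: D_load = D_maint·R ≈ 520 × 1.33333 ≈ 693.33 mg.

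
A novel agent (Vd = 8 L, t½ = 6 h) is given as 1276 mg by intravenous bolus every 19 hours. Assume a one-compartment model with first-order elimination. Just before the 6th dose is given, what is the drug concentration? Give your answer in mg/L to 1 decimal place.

f = (1/2)^(τ/t½) = (1/2)^(19/6) ≈ 0.1114.
C₀ = D/Vd = 1276/8 ≈ 159.500 mg/L.
Before the 6th dose, 5 doses have been given. Superposition: Cmin = C₀·(f + f² + … + f^5).
≈ 159.500 × (0.1114 + 0.0124 + 0.0014 + 0.0002 + 0.0000) ≈ 159.500 × 0.1254 ≈ 20.001 mg/L.

20.0 mg/L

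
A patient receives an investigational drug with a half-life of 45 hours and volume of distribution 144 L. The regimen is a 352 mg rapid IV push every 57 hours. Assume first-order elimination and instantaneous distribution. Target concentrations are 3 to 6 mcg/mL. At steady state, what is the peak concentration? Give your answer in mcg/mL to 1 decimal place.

τ/t½ = 57/45 ≈ 1.2667, so fraction remaining f = (1/2)^(57/45) ≈ 0.4156.
At steady state, accumulation factor R = 1/(1 − e^(−kτ)) ≈ 1.7112.
Single-dose peak C₀ = D/Vd = 352/144 ≈ 2.444 mcg/mL.
Steady-state peak Cmax,ss = C₀·R ≈ 2.444 × 1.7112 ≈ 4.182 mcg/mL.
Peak 4.2 mcg/mL vs MTC 6 mcg/mL: below toxic threshold.

4.2 mcg/mL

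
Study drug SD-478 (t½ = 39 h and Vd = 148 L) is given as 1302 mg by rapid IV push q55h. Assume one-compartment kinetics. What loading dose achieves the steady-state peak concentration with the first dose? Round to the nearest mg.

f = (1/2)^(55/39) ≈ 0.376245; accumulation ratio R = 1/(1−f) ≈ 1.60319.
Loading dose to hit Cmax,ss on first dose: D_load = D_maint·R ≈ 1302 × 1.60319 ≈ 2087.35 mg.

2087 mg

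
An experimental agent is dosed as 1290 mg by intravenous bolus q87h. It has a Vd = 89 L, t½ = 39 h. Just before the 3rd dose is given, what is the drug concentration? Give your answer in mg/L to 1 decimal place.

3.7 mg/L

f = (1/2)^(τ/t½) = (1/2)^(87/39) ≈ 0.2130.
C₀ = D/Vd = 1290/89 ≈ 14.494 mg/L.
Before the 3rd dose, 2 doses have been given. Superposition: Cmin = C₀·(f + f²).
≈ 14.494 × (0.2130 + 0.0454) ≈ 14.494 × 0.2584 ≈ 3.745 mg/L.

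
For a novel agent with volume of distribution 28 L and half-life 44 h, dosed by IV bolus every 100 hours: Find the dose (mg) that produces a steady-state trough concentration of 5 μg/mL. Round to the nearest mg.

τ/t½ = 100/44 ≈ 2.2727, so f = (1/2)^(100/44) ≈ 0.206938.
Cmin,ss = (D/Vd)·f/(1−f), so D = Cmin,ss·Vd·(1−f)/f.
D = 5 × 28 × (1−f)/f ≈ 5 × 28 × 3.83237 ≈ 536.53 mg.

537 mg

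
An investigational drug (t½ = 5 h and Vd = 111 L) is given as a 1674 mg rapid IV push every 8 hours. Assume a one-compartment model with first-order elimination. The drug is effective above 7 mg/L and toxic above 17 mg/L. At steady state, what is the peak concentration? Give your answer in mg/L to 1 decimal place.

k = ln2/t½ = ln2/5 ≈ 0.138629 h⁻¹; fraction remaining f = e^(−kτ) = e^(−0.138629×8) ≈ 0.3299.
Accumulation ratio R = 1/(1 − f) ≈ 1/0.6701 ≈ 1.4923.
Each bolus raises the concentration by D/Vd = 1674/111 ≈ 15.081 mg/L.
Cmax,ss = C₀/(1 − f) ≈ 15.081/0.6701 ≈ 22.506 mg/L.
Peak 22.5 mg/L vs MTC 17 mg/L: exceeds toxic threshold.

22.5 mg/L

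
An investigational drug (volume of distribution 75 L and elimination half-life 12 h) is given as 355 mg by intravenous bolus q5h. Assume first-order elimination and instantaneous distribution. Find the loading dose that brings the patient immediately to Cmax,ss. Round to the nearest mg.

1415 mg

f = (1/2)^(5/12) ≈ 0.749154; accumulation ratio R = 1/(1−f) ≈ 3.98651.
Loading dose to hit Cmax,ss on first dose: D_load = D_maint·R ≈ 355 × 3.98651 ≈ 1415.21 mg.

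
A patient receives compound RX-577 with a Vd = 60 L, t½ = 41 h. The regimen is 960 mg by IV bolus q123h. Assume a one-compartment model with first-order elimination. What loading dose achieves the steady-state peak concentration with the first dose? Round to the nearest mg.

1097 mg

f = (1/2)^(123/41) ≈ 0.125000; accumulation ratio R = 1/(1−f) ≈ 1.14286.
Loading dose to hit Cmax,ss on first dose: D_load = D_maint·R ≈ 960 × 1.14286 ≈ 1097.15 mg.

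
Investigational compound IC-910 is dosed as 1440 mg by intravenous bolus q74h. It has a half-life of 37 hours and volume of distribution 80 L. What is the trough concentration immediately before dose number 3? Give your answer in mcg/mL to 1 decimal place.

5.6 mcg/mL

f = (1/2)^(τ/t½) = (1/2)^(74/37) ≈ 0.2500.
C₀ = D/Vd = 1440/80 ≈ 18.000 mcg/mL.
Before the 3rd dose, 2 doses have been given. Superposition: Cmin = C₀·(f + f²).
≈ 18.000 × (0.2500 + 0.0625) ≈ 18.000 × 0.3125 ≈ 5.625 mcg/mL.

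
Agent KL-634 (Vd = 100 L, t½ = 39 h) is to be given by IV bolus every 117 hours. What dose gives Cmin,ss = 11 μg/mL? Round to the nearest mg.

7700 mg

τ/t½ = 117/39 ≈ 3, so f = (1/2)^(117/39) ≈ 0.125000.
Cmin,ss = (D/Vd)·f/(1−f), so D = Cmin,ss·Vd·(1−f)/f.
D = 11 × 100 × (1−f)/f ≈ 11 × 100 × 7.00000 ≈ 7700.00 mg.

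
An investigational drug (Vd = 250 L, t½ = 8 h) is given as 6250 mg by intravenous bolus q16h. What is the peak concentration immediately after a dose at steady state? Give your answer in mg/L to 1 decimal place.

The dosing interval is 2 half-lives, so f = 2^(−2) = 0.25.
Accumulation ratio R = 1/(1 − f) = 1/0.75 = 4/3.
Single-dose peak C₀ = D/Vd = 6250/250 = 25 mg/L.
Steady-state peak Cmax,ss = C₀·R = 25 × 4/3 ≈ 33.333 mg/L.

33.3 mg/L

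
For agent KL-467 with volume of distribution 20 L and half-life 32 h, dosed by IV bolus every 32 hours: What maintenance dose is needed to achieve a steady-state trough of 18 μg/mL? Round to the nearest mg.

τ/t½ = 32/32 ≈ 1, so f = (1/2)^(32/32) ≈ 0.500000.
Cmin,ss = (D/Vd)·f/(1−f), so D = Cmin,ss·Vd·(1−f)/f.
D = 18 × 20 × (1−f)/f ≈ 18 × 20 × 1.00000 ≈ 360.00 mg.

360 mg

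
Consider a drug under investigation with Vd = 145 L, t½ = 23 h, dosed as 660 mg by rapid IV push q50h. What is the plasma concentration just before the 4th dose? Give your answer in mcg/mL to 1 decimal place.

f = (1/2)^(τ/t½) = (1/2)^(50/23) ≈ 0.2216.
C₀ = D/Vd = 660/145 ≈ 4.552 mcg/mL.
Before the 4th dose, 3 doses have been given. Superposition: Cmin = C₀·(f + f² + … + f^3).
≈ 4.552 × (0.2216 + 0.0491 + 0.0109) ≈ 4.552 × 0.2816 ≈ 1.282 mcg/mL.

1.3 mcg/mL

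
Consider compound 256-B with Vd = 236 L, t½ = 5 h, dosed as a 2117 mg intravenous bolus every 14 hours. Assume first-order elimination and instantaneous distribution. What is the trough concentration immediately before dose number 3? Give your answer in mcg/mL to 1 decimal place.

1.5 mcg/mL

f = (1/2)^(τ/t½) = (1/2)^(14/5) ≈ 0.1436.
C₀ = D/Vd = 2117/236 ≈ 8.970 mcg/mL.
Before the 3rd dose, 2 doses have been given. Superposition: Cmin = C₀·(f + f²).
≈ 8.970 × (0.1436 + 0.0206) ≈ 8.970 × 0.1642 ≈ 1.473 mcg/mL.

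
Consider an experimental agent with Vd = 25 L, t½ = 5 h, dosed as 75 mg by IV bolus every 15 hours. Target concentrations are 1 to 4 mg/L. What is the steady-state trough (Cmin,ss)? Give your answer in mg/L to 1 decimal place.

0.4 mg/L

τ = 15 h = 3 half-lives, so f = (1/2)^3 = 0.125.
At steady state, R = 1/(1 − 0.125) = 8/7.
Single-dose peak C₀ = D/Vd = 75/25 = 3 mg/L.
Steady-state peak Cmax,ss = C₀·R = 3 × 8/7 ≈ 3.429 mg/L.
Steady-state trough Cmin,ss = Cmax,ss·f ≈ 3.429 × 0.125 ≈ 0.429 mg/L.
Trough 0.4 mg/L vs MEC 1 mg/L: subtherapeutic.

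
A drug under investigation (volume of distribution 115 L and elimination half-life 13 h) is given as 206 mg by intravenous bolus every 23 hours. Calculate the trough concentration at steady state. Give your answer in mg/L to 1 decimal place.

0.7 mg/L

k = ln2/t½ = ln2/13 ≈ 0.053319 h⁻¹; fraction remaining f = e^(−kτ) = e^(−0.053319×23) ≈ 0.2934.
At steady state, accumulation factor R = 1/(1 − e^(−kτ)) ≈ 1.4152.
Each bolus raises the concentration by D/Vd = 206/115 ≈ 1.791 mg/L.
Cmax,ss = C₀/(1 − f) ≈ 1.791/0.7066 ≈ 2.535 mg/L.
One interval later, Cmin,ss = Cmax,ss·e^(−kτ) ≈ 2.535 × 0.2934 ≈ 0.744 mg/L.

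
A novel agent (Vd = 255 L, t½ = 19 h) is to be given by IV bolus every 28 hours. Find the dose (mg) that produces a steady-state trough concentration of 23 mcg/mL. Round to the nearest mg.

τ/t½ = 28/19 ≈ 1.4737, so f = (1/2)^(28/19) ≈ 0.360062.
Cmin,ss = (D/Vd)·f/(1−f), so D = Cmin,ss·Vd·(1−f)/f.
D = 23 × 255 × (1−f)/f ≈ 23 × 255 × 1.77730 ≈ 10423.86 mg.

10424 mg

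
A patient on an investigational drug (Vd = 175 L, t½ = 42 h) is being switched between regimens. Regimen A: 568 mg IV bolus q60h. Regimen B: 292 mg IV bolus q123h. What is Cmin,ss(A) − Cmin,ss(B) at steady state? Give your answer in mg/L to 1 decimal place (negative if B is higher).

Regimen A: f = (1/2)^(60/42) ≈ 0.3715; Cmin,ss = (568/175)·f/(1−f) ≈ 1.919 mg/L.
Regimen B: f = (1/2)^(123/42) ≈ 0.1313; Cmin,ss = (292/175)·f/(1−f) ≈ 0.252 mg/L.
Difference ≈ 1.919 − 0.252 ≈ 1.667 mg/L.

1.7 mg/L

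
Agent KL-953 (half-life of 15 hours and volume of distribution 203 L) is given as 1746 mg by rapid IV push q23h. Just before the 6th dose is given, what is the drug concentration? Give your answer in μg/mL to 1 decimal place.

f = (1/2)^(τ/t½) = (1/2)^(23/15) ≈ 0.3455.
C₀ = D/Vd = 1746/203 ≈ 8.601 μg/mL.
Before the 6th dose, 5 doses have been given. Superposition: Cmin = C₀·(f + f² + … + f^5).
≈ 8.601 × (0.3455 + 0.1194 + 0.0412 + 0.0142 + 0.0049) ≈ 8.601 × 0.5252 ≈ 4.517 μg/mL.

4.5 μg/mL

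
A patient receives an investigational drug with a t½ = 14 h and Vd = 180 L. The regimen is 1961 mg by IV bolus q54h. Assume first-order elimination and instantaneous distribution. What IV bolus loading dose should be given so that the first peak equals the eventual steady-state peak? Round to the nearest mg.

f = (1/2)^(54/14) ≈ 0.069006; accumulation ratio R = 1/(1−f) ≈ 1.07412.
Loading dose to hit Cmax,ss on first dose: D_load = D_maint·R ≈ 1961 × 1.07412 ≈ 2106.35 mg.

2106 mg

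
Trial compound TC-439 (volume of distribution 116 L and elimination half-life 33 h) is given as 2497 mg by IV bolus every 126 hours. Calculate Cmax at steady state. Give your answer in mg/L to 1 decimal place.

k = ln2/t½ = ln2/33 ≈ 0.021004 h⁻¹; fraction remaining f = e^(−kτ) = e^(−0.021004×126) ≈ 0.0709.
Accumulation ratio R = 1/(1 − f) ≈ 1/0.9291 ≈ 1.0763.
Single-dose peak C₀ = D/Vd = 2497/116 ≈ 21.526 mg/L.
Steady-state peak Cmax,ss = C₀·R ≈ 21.526 × 1.0763 ≈ 23.168 mg/L.

23.2 mg/L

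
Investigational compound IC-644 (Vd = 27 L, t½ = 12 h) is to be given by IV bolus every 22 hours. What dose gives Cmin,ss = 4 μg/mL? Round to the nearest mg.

τ/t½ = 22/12 ≈ 1.8333, so f = (1/2)^(22/12) ≈ 0.280616.
Cmin,ss = (D/Vd)·f/(1−f), so D = Cmin,ss·Vd·(1−f)/f.
D = 4 × 27 × (1−f)/f ≈ 4 × 27 × 2.56359 ≈ 276.87 mg.

277 mg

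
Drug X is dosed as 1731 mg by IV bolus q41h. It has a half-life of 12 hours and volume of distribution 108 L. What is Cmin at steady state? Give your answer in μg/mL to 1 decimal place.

1.7 μg/mL

k = ln2/t½ = ln2/12 ≈ 0.057762 h⁻¹; fraction remaining f = e^(−kτ) = e^(−0.057762×41) ≈ 0.0936.
Accumulation ratio R = 1/(1 − f) ≈ 1/0.9064 ≈ 1.1033.
Single-dose peak C₀ = D/Vd = 1731/108 ≈ 16.028 μg/mL.
Cmax,ss = C₀/(1 − f) ≈ 16.028/0.9064 ≈ 17.683 μg/mL.
One interval later, Cmin,ss = Cmax,ss·e^(−kτ) ≈ 17.683 × 0.0936 ≈ 1.655 μg/mL.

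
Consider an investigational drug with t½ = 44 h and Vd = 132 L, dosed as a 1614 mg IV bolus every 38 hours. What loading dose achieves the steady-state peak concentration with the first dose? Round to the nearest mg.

f = (1/2)^(38/44) ≈ 0.549566; accumulation ratio R = 1/(1−f) ≈ 2.22008.
Loading dose to hit Cmax,ss on first dose: D_load = D_maint·R ≈ 1614 × 2.22008 ≈ 3583.21 mg.

3583 mg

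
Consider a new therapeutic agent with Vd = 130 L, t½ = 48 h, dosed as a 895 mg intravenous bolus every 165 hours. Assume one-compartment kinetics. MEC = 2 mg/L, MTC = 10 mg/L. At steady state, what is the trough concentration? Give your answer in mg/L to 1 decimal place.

τ/t½ = 165/48 ≈ 3.4375, so fraction remaining f = (1/2)^(165/48) ≈ 0.0923.
At steady state, accumulation factor R = 1/(1 − e^(−kτ)) ≈ 1.1017.
Single-dose peak C₀ = D/Vd = 895/130 ≈ 6.885 mg/L.
Steady-state peak Cmax,ss = C₀·R ≈ 6.885 × 1.1017 ≈ 7.585 mg/L.
Steady-state trough Cmin,ss = Cmax,ss·f ≈ 7.585 × 0.0923 ≈ 0.700 mg/L.
Trough 0.7 mg/L vs MEC 2 mg/L: subtherapeutic.

0.7 mg/L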